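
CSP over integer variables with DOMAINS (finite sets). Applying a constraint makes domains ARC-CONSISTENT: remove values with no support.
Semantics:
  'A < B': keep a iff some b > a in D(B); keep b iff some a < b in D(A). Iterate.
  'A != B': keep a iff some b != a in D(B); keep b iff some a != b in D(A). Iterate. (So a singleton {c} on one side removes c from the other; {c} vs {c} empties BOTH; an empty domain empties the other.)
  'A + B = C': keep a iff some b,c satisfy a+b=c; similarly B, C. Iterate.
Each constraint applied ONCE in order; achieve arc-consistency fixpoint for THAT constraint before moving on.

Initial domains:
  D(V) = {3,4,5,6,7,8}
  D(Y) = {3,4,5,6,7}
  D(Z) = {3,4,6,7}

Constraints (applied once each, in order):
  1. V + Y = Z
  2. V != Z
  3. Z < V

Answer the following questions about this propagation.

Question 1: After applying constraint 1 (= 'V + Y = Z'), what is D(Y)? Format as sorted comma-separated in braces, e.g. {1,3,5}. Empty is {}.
Answer: {3,4}

Derivation:
Constraint 1 (V + Y = Z) on D(V)={3,4,5,6,7,8} D(Y)={3,4,5,6,7} D(Z)={3,4,6,7}: V {3,4,5,6,7,8}->{3,4}; Y {3,4,5,6,7}->{3,4}; Z {3,4,6,7}->{6,7}
So after constraint 1: D(Y) = {3,4}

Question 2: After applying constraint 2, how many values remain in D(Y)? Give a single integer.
Answer: 2

Derivation:
Constraint 1 (V + Y = Z) on D(V)={3,4,5,6,7,8} D(Y)={3,4,5,6,7} D(Z)={3,4,6,7}: V {3,4,5,6,7,8}->{3,4}; Y {3,4,5,6,7}->{3,4}; Z {3,4,6,7}->{6,7}
Constraint 2 (V != Z) on D(V)={3,4} D(Z)={6,7}: no change
So after constraint 2: D(Y)={3,4}, size = 2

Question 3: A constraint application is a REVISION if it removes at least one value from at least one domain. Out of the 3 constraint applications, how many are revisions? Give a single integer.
Answer: 2

Derivation:
Constraint 1 (V + Y = Z) on D(V)={3,4,5,6,7,8} D(Y)={3,4,5,6,7} D(Z)={3,4,6,7}: V {3,4,5,6,7,8}->{3,4}; Y {3,4,5,6,7}->{3,4}; Z {3,4,6,7}->{6,7} => REVISION
Constraint 2 (V != Z) on D(V)={3,4} D(Z)={6,7}: no change => not a revision
Constraint 3 (Z < V) on D(Z)={6,7} D(V)={3,4}: Z {6,7}->{}; V {3,4}->{} => REVISION
Total revisions = 2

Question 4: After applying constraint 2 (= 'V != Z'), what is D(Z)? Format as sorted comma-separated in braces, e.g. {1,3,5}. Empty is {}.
Answer: {6,7}

Derivation:
Constraint 1 (V + Y = Z) on D(V)={3,4,5,6,7,8} D(Y)={3,4,5,6,7} D(Z)={3,4,6,7}: V {3,4,5,6,7,8}->{3,4}; Y {3,4,5,6,7}->{3,4}; Z {3,4,6,7}->{6,7}
Constraint 2 (V != Z) on D(V)={3,4} D(Z)={6,7}: no change
So after constraint 2: D(Z) = {6,7}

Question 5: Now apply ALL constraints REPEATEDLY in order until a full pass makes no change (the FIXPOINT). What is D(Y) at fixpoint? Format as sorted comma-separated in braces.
pass 0 (initial): D(Y)={3,4,5,6,7}
pass 1: V {3,4,5,6,7,8}->{}; Y {3,4,5,6,7}->{3,4}; Z {3,4,6,7}->{}
pass 2: Y {3,4}->{}
pass 3: no change
Fixpoint after 3 passes: D(Y) = {}

Answer: {}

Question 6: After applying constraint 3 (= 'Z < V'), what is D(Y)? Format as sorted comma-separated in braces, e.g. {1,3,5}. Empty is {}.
Constraint 1 (V + Y = Z) on D(V)={3,4,5,6,7,8} D(Y)={3,4,5,6,7} D(Z)={3,4,6,7}: V {3,4,5,6,7,8}->{3,4}; Y {3,4,5,6,7}->{3,4}; Z {3,4,6,7}->{6,7}
Constraint 2 (V != Z) on D(V)={3,4} D(Z)={6,7}: no change
Constraint 3 (Z < V) on D(Z)={6,7} D(V)={3,4}: Z {6,7}->{}; V {3,4}->{}
So after constraint 3: D(Y) = {3,4}

Answer: {3,4}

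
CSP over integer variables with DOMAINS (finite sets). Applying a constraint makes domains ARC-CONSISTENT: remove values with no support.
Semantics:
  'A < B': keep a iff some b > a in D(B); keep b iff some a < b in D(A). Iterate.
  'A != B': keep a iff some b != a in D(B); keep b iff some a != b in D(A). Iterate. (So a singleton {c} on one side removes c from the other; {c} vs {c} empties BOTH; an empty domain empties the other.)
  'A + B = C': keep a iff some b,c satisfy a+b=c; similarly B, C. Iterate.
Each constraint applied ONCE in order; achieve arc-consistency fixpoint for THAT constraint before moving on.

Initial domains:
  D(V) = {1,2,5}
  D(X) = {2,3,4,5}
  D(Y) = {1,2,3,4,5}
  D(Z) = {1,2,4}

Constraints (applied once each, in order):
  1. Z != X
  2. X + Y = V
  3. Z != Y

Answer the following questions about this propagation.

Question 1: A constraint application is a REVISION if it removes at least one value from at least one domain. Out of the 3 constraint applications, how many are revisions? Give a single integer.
Answer: 1

Derivation:
Constraint 1 (Z != X) on D(Z)={1,2,4} D(X)={2,3,4,5}: no change => not a revision
Constraint 2 (X + Y = V) on D(X)={2,3,4,5} D(Y)={1,2,3,4,5} D(V)={1,2,5}: X {2,3,4,5}->{2,3,4}; Y {1,2,3,4,5}->{1,2,3}; V {1,2,5}->{5} => REVISION
Constraint 3 (Z != Y) on D(Z)={1,2,4} D(Y)={1,2,3}: no change => not a revision
Total revisions = 1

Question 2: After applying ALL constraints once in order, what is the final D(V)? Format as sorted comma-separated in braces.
Constraint 1 (Z != X) on D(Z)={1,2,4} D(X)={2,3,4,5}: no change
Constraint 2 (X + Y = V) on D(X)={2,3,4,5} D(Y)={1,2,3,4,5} D(V)={1,2,5}: X {2,3,4,5}->{2,3,4}; Y {1,2,3,4,5}->{1,2,3}; V {1,2,5}->{5}
Constraint 3 (Z != Y) on D(Z)={1,2,4} D(Y)={1,2,3}: no change
So after all 3 constraints: D(V) = {5}

Answer: {5}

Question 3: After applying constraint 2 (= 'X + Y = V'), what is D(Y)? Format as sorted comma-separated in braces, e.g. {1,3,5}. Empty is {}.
Answer: {1,2,3}

Derivation:
Constraint 1 (Z != X) on D(Z)={1,2,4} D(X)={2,3,4,5}: no change
Constraint 2 (X + Y = V) on D(X)={2,3,4,5} D(Y)={1,2,3,4,5} D(V)={1,2,5}: X {2,3,4,5}->{2,3,4}; Y {1,2,3,4,5}->{1,2,3}; V {1,2,5}->{5}
So after constraint 2: D(Y) = {1,2,3}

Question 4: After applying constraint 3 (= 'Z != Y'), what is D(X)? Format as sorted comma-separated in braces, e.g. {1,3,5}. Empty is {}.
Constraint 1 (Z != X) on D(Z)={1,2,4} D(X)={2,3,4,5}: no change
Constraint 2 (X + Y = V) on D(X)={2,3,4,5} D(Y)={1,2,3,4,5} D(V)={1,2,5}: X {2,3,4,5}->{2,3,4}; Y {1,2,3,4,5}->{1,2,3}; V {1,2,5}->{5}
Constraint 3 (Z != Y) on D(Z)={1,2,4} D(Y)={1,2,3}: no change
So after constraint 3: D(X) = {2,3,4}

Answer: {2,3,4}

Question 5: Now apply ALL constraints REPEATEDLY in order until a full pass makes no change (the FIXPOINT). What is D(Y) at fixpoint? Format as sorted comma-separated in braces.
Answer: {1,2,3}

Derivation:
pass 0 (initial): D(Y)={1,2,3,4,5}
pass 1: V {1,2,5}->{5}; X {2,3,4,5}->{2,3,4}; Y {1,2,3,4,5}->{1,2,3}
pass 2: no change
Fixpoint after 2 passes: D(Y) = {1,2,3}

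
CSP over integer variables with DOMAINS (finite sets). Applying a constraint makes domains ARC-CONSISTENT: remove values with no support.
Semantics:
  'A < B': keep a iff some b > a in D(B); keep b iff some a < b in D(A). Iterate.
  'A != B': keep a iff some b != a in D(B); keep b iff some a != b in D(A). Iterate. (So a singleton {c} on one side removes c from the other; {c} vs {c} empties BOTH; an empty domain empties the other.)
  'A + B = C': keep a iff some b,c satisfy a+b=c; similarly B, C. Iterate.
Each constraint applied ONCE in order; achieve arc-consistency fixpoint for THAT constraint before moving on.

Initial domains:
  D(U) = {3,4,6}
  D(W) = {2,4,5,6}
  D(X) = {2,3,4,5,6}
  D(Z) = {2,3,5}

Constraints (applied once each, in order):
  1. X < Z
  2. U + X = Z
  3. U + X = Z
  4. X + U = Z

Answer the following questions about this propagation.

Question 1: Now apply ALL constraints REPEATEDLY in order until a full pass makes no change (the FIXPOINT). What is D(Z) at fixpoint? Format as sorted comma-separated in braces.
Answer: {5}

Derivation:
pass 0 (initial): D(Z)={2,3,5}
pass 1: U {3,4,6}->{3}; X {2,3,4,5,6}->{2}; Z {2,3,5}->{5}
pass 2: no change
Fixpoint after 2 passes: D(Z) = {5}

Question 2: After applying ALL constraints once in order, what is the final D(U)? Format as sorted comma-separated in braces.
Answer: {3}

Derivation:
Constraint 1 (X < Z) on D(X)={2,3,4,5,6} D(Z)={2,3,5}: X {2,3,4,5,6}->{2,3,4}; Z {2,3,5}->{3,5}
Constraint 2 (U + X = Z) on D(U)={3,4,6} D(X)={2,3,4} D(Z)={3,5}: U {3,4,6}->{3}; X {2,3,4}->{2}; Z {3,5}->{5}
Constraint 3 (U + X = Z) on D(U)={3} D(X)={2} D(Z)={5}: no change
Constraint 4 (X + U = Z) on D(X)={2} D(U)={3} D(Z)={5}: no change
So after all 4 constraints: D(U) = {3}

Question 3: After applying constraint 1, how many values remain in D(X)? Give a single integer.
Answer: 3

Derivation:
Constraint 1 (X < Z) on D(X)={2,3,4,5,6} D(Z)={2,3,5}: X {2,3,4,5,6}->{2,3,4}; Z {2,3,5}->{3,5}
So after constraint 1: D(X)={2,3,4}, size = 3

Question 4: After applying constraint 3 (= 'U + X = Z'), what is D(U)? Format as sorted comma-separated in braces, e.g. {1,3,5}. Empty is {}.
Constraint 1 (X < Z) on D(X)={2,3,4,5,6} D(Z)={2,3,5}: X {2,3,4,5,6}->{2,3,4}; Z {2,3,5}->{3,5}
Constraint 2 (U + X = Z) on D(U)={3,4,6} D(X)={2,3,4} D(Z)={3,5}: U {3,4,6}->{3}; X {2,3,4}->{2}; Z {3,5}->{5}
Constraint 3 (U + X = Z) on D(U)={3} D(X)={2} D(Z)={5}: no change
So after constraint 3: D(U) = {3}

Answer: {3}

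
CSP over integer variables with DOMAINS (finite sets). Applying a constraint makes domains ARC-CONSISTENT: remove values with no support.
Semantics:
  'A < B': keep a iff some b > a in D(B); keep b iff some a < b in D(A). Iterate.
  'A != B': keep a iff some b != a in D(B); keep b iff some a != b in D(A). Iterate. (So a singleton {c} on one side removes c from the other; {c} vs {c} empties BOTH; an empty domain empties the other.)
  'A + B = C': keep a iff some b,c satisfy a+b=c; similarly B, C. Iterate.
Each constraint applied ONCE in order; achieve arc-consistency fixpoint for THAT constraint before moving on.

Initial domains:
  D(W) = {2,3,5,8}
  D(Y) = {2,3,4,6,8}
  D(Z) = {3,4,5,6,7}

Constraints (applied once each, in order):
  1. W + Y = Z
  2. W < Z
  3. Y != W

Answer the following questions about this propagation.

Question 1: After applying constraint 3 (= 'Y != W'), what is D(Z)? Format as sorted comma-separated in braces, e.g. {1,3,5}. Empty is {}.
Constraint 1 (W + Y = Z) on D(W)={2,3,5,8} D(Y)={2,3,4,6,8} D(Z)={3,4,5,6,7}: W {2,3,5,8}->{2,3,5}; Y {2,3,4,6,8}->{2,3,4}; Z {3,4,5,6,7}->{4,5,6,7}
Constraint 2 (W < Z) on D(W)={2,3,5} D(Z)={4,5,6,7}: no change
Constraint 3 (Y != W) on D(Y)={2,3,4} D(W)={2,3,5}: no change
So after constraint 3: D(Z) = {4,5,6,7}

Answer: {4,5,6,7}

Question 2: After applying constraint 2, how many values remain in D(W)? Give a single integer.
Constraint 1 (W + Y = Z) on D(W)={2,3,5,8} D(Y)={2,3,4,6,8} D(Z)={3,4,5,6,7}: W {2,3,5,8}->{2,3,5}; Y {2,3,4,6,8}->{2,3,4}; Z {3,4,5,6,7}->{4,5,6,7}
Constraint 2 (W < Z) on D(W)={2,3,5} D(Z)={4,5,6,7}: no change
So after constraint 2: D(W)={2,3,5}, size = 3

Answer: 3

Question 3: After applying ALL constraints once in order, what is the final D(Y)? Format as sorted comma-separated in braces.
Answer: {2,3,4}

Derivation:
Constraint 1 (W + Y = Z) on D(W)={2,3,5,8} D(Y)={2,3,4,6,8} D(Z)={3,4,5,6,7}: W {2,3,5,8}->{2,3,5}; Y {2,3,4,6,8}->{2,3,4}; Z {3,4,5,6,7}->{4,5,6,7}
Constraint 2 (W < Z) on D(W)={2,3,5} D(Z)={4,5,6,7}: no change
Constraint 3 (Y != W) on D(Y)={2,3,4} D(W)={2,3,5}: no change
So after all 3 constraints: D(Y) = {2,3,4}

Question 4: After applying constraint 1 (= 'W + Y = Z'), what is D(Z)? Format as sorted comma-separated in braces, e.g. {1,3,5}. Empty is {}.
Answer: {4,5,6,7}

Derivation:
Constraint 1 (W + Y = Z) on D(W)={2,3,5,8} D(Y)={2,3,4,6,8} D(Z)={3,4,5,6,7}: W {2,3,5,8}->{2,3,5}; Y {2,3,4,6,8}->{2,3,4}; Z {3,4,5,6,7}->{4,5,6,7}
So after constraint 1: D(Z) = {4,5,6,7}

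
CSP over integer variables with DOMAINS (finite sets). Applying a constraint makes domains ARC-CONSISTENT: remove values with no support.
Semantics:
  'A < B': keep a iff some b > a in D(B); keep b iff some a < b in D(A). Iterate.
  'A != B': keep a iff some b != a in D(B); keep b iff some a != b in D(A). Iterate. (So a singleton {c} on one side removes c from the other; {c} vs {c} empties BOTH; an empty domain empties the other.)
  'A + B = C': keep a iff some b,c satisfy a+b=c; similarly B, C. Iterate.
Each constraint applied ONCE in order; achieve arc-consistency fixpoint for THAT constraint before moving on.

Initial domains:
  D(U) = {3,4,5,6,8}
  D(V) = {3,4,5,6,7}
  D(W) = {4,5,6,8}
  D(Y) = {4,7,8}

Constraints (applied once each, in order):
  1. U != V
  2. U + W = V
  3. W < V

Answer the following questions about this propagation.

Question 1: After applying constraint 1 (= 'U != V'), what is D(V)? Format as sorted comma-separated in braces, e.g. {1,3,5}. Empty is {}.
Answer: {3,4,5,6,7}

Derivation:
Constraint 1 (U != V) on D(U)={3,4,5,6,8} D(V)={3,4,5,6,7}: no change
So after constraint 1: D(V) = {3,4,5,6,7}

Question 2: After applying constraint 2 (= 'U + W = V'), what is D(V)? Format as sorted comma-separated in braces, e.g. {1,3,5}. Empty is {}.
Constraint 1 (U != V) on D(U)={3,4,5,6,8} D(V)={3,4,5,6,7}: no change
Constraint 2 (U + W = V) on D(U)={3,4,5,6,8} D(W)={4,5,6,8} D(V)={3,4,5,6,7}: U {3,4,5,6,8}->{3}; W {4,5,6,8}->{4}; V {3,4,5,6,7}->{7}
So after constraint 2: D(V) = {7}

Answer: {7}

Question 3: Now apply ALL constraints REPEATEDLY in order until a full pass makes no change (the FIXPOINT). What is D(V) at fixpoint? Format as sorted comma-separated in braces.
pass 0 (initial): D(V)={3,4,5,6,7}
pass 1: U {3,4,5,6,8}->{3}; V {3,4,5,6,7}->{7}; W {4,5,6,8}->{4}
pass 2: no change
Fixpoint after 2 passes: D(V) = {7}

Answer: {7}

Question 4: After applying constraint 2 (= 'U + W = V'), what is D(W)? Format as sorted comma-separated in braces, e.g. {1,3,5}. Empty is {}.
Answer: {4}

Derivation:
Constraint 1 (U != V) on D(U)={3,4,5,6,8} D(V)={3,4,5,6,7}: no change
Constraint 2 (U + W = V) on D(U)={3,4,5,6,8} D(W)={4,5,6,8} D(V)={3,4,5,6,7}: U {3,4,5,6,8}->{3}; W {4,5,6,8}->{4}; V {3,4,5,6,7}->{7}
So after constraint 2: D(W) = {4}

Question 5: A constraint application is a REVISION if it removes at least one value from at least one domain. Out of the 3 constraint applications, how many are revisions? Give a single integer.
Constraint 1 (U != V) on D(U)={3,4,5,6,8} D(V)={3,4,5,6,7}: no change => not a revision
Constraint 2 (U + W = V) on D(U)={3,4,5,6,8} D(W)={4,5,6,8} D(V)={3,4,5,6,7}: U {3,4,5,6,8}->{3}; W {4,5,6,8}->{4}; V {3,4,5,6,7}->{7} => REVISION
Constraint 3 (W < V) on D(W)={4} D(V)={7}: no change => not a revision
Total revisions = 1

Answer: 1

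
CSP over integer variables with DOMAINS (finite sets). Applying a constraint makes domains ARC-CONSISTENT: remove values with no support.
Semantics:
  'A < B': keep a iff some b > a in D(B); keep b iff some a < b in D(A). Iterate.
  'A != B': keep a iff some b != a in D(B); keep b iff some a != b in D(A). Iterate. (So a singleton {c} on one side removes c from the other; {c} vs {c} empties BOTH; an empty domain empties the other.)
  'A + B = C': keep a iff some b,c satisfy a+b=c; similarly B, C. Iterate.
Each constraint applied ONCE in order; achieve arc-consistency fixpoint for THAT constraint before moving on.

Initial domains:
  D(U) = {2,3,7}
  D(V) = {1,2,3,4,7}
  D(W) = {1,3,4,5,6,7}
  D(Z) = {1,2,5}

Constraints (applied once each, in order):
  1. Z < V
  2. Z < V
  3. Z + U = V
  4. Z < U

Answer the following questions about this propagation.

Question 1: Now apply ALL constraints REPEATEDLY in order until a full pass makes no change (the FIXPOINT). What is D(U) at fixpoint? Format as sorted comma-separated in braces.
Answer: {2,3}

Derivation:
pass 0 (initial): D(U)={2,3,7}
pass 1: U {2,3,7}->{2,3}; V {1,2,3,4,7}->{3,4,7}; Z {1,2,5}->{1,2}
pass 2: V {3,4,7}->{3,4}
pass 3: no change
Fixpoint after 3 passes: D(U) = {2,3}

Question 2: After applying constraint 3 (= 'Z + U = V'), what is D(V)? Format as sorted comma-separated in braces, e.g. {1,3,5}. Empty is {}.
Answer: {3,4,7}

Derivation:
Constraint 1 (Z < V) on D(Z)={1,2,5} D(V)={1,2,3,4,7}: V {1,2,3,4,7}->{2,3,4,7}
Constraint 2 (Z < V) on D(Z)={1,2,5} D(V)={2,3,4,7}: no change
Constraint 3 (Z + U = V) on D(Z)={1,2,5} D(U)={2,3,7} D(V)={2,3,4,7}: U {2,3,7}->{2,3}; V {2,3,4,7}->{3,4,7}
So after constraint 3: D(V) = {3,4,7}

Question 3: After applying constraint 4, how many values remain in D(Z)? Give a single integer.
Answer: 2

Derivation:
Constraint 1 (Z < V) on D(Z)={1,2,5} D(V)={1,2,3,4,7}: V {1,2,3,4,7}->{2,3,4,7}
Constraint 2 (Z < V) on D(Z)={1,2,5} D(V)={2,3,4,7}: no change
Constraint 3 (Z + U = V) on D(Z)={1,2,5} D(U)={2,3,7} D(V)={2,3,4,7}: U {2,3,7}->{2,3}; V {2,3,4,7}->{3,4,7}
Constraint 4 (Z < U) on D(Z)={1,2,5} D(U)={2,3}: Z {1,2,5}->{1,2}
So after constraint 4: D(Z)={1,2}, size = 2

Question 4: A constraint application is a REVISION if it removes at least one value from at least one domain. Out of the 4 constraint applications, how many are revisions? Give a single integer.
Answer: 3

Derivation:
Constraint 1 (Z < V) on D(Z)={1,2,5} D(V)={1,2,3,4,7}: V {1,2,3,4,7}->{2,3,4,7} => REVISION
Constraint 2 (Z < V) on D(Z)={1,2,5} D(V)={2,3,4,7}: no change => not a revision
Constraint 3 (Z + U = V) on D(Z)={1,2,5} D(U)={2,3,7} D(V)={2,3,4,7}: U {2,3,7}->{2,3}; V {2,3,4,7}->{3,4,7} => REVISION
Constraint 4 (Z < U) on D(Z)={1,2,5} D(U)={2,3}: Z {1,2,5}->{1,2} => REVISION
Total revisions = 3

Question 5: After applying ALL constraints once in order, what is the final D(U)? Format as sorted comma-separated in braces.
Constraint 1 (Z < V) on D(Z)={1,2,5} D(V)={1,2,3,4,7}: V {1,2,3,4,7}->{2,3,4,7}
Constraint 2 (Z < V) on D(Z)={1,2,5} D(V)={2,3,4,7}: no change
Constraint 3 (Z + U = V) on D(Z)={1,2,5} D(U)={2,3,7} D(V)={2,3,4,7}: U {2,3,7}->{2,3}; V {2,3,4,7}->{3,4,7}
Constraint 4 (Z < U) on D(Z)={1,2,5} D(U)={2,3}: Z {1,2,5}->{1,2}
So after all 4 constraints: D(U) = {2,3}

Answer: {2,3}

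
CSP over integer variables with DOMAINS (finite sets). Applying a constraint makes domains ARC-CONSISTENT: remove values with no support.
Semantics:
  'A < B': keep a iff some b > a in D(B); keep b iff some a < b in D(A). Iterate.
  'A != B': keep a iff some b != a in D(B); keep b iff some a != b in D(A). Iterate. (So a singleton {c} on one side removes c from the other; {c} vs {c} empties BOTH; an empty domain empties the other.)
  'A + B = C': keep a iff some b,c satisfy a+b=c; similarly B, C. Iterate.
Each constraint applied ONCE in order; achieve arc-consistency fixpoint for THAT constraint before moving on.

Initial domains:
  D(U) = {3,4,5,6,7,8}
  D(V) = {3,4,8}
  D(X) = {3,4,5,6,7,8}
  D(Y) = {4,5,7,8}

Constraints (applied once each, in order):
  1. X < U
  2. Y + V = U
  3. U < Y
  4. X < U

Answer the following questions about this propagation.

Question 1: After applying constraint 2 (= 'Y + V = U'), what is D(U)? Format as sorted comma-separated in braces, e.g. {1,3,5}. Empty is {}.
Constraint 1 (X < U) on D(X)={3,4,5,6,7,8} D(U)={3,4,5,6,7,8}: X {3,4,5,6,7,8}->{3,4,5,6,7}; U {3,4,5,6,7,8}->{4,5,6,7,8}
Constraint 2 (Y + V = U) on D(Y)={4,5,7,8} D(V)={3,4,8} D(U)={4,5,6,7,8}: Y {4,5,7,8}->{4,5}; V {3,4,8}->{3,4}; U {4,5,6,7,8}->{7,8}
So after constraint 2: D(U) = {7,8}

Answer: {7,8}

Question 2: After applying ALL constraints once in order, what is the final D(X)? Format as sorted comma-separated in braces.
Constraint 1 (X < U) on D(X)={3,4,5,6,7,8} D(U)={3,4,5,6,7,8}: X {3,4,5,6,7,8}->{3,4,5,6,7}; U {3,4,5,6,7,8}->{4,5,6,7,8}
Constraint 2 (Y + V = U) on D(Y)={4,5,7,8} D(V)={3,4,8} D(U)={4,5,6,7,8}: Y {4,5,7,8}->{4,5}; V {3,4,8}->{3,4}; U {4,5,6,7,8}->{7,8}
Constraint 3 (U < Y) on D(U)={7,8} D(Y)={4,5}: U {7,8}->{}; Y {4,5}->{}
Constraint 4 (X < U) on D(X)={3,4,5,6,7} D(U)={}: X {3,4,5,6,7}->{}
So after all 4 constraints: D(X) = {}

Answer: {}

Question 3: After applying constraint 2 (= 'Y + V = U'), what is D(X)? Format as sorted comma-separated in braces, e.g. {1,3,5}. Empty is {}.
Constraint 1 (X < U) on D(X)={3,4,5,6,7,8} D(U)={3,4,5,6,7,8}: X {3,4,5,6,7,8}->{3,4,5,6,7}; U {3,4,5,6,7,8}->{4,5,6,7,8}
Constraint 2 (Y + V = U) on D(Y)={4,5,7,8} D(V)={3,4,8} D(U)={4,5,6,7,8}: Y {4,5,7,8}->{4,5}; V {3,4,8}->{3,4}; U {4,5,6,7,8}->{7,8}
So after constraint 2: D(X) = {3,4,5,6,7}

Answer: {3,4,5,6,7}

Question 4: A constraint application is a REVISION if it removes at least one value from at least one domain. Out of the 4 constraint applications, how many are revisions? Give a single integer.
Constraint 1 (X < U) on D(X)={3,4,5,6,7,8} D(U)={3,4,5,6,7,8}: X {3,4,5,6,7,8}->{3,4,5,6,7}; U {3,4,5,6,7,8}->{4,5,6,7,8} => REVISION
Constraint 2 (Y + V = U) on D(Y)={4,5,7,8} D(V)={3,4,8} D(U)={4,5,6,7,8}: Y {4,5,7,8}->{4,5}; V {3,4,8}->{3,4}; U {4,5,6,7,8}->{7,8} => REVISION
Constraint 3 (U < Y) on D(U)={7,8} D(Y)={4,5}: U {7,8}->{}; Y {4,5}->{} => REVISION
Constraint 4 (X < U) on D(X)={3,4,5,6,7} D(U)={}: X {3,4,5,6,7}->{} => REVISION
Total revisions = 4

Answer: 4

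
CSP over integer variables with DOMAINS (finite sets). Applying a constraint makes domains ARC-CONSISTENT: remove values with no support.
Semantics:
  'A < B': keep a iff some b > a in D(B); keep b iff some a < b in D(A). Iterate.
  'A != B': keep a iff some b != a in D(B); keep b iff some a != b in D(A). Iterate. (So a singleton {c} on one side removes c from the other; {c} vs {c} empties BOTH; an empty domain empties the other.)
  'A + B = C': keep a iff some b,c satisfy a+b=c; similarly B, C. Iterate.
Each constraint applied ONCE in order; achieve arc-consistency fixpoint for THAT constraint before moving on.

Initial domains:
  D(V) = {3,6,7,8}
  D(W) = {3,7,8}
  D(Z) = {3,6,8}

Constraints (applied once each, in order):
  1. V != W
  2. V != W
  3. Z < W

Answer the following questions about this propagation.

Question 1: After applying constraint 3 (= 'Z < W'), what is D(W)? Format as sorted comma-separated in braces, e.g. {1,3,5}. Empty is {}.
Answer: {7,8}

Derivation:
Constraint 1 (V != W) on D(V)={3,6,7,8} D(W)={3,7,8}: no change
Constraint 2 (V != W) on D(V)={3,6,7,8} D(W)={3,7,8}: no change
Constraint 3 (Z < W) on D(Z)={3,6,8} D(W)={3,7,8}: Z {3,6,8}->{3,6}; W {3,7,8}->{7,8}
So after constraint 3: D(W) = {7,8}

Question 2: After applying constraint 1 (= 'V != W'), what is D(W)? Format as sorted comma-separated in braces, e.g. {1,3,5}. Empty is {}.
Constraint 1 (V != W) on D(V)={3,6,7,8} D(W)={3,7,8}: no change
So after constraint 1: D(W) = {3,7,8}

Answer: {3,7,8}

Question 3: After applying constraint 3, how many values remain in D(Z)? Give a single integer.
Answer: 2

Derivation:
Constraint 1 (V != W) on D(V)={3,6,7,8} D(W)={3,7,8}: no change
Constraint 2 (V != W) on D(V)={3,6,7,8} D(W)={3,7,8}: no change
Constraint 3 (Z < W) on D(Z)={3,6,8} D(W)={3,7,8}: Z {3,6,8}->{3,6}; W {3,7,8}->{7,8}
So after constraint 3: D(Z)={3,6}, size = 2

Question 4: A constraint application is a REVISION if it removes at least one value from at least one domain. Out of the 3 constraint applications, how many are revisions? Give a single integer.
Constraint 1 (V != W) on D(V)={3,6,7,8} D(W)={3,7,8}: no change => not a revision
Constraint 2 (V != W) on D(V)={3,6,7,8} D(W)={3,7,8}: no change => not a revision
Constraint 3 (Z < W) on D(Z)={3,6,8} D(W)={3,7,8}: Z {3,6,8}->{3,6}; W {3,7,8}->{7,8} => REVISION
Total revisions = 1

Answer: 1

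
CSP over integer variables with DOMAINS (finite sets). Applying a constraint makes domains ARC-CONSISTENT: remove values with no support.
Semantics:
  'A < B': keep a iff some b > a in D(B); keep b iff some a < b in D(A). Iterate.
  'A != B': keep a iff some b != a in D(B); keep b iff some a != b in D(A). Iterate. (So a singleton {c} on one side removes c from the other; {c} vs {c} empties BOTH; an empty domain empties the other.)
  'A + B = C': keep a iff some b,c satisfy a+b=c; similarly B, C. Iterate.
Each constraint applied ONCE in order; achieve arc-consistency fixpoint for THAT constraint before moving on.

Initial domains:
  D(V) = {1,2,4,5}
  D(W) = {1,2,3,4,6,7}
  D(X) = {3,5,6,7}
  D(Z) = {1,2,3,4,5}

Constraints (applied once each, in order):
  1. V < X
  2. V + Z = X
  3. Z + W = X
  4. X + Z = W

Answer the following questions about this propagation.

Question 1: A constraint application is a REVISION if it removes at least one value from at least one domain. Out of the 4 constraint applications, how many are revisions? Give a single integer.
Answer: 2

Derivation:
Constraint 1 (V < X) on D(V)={1,2,4,5} D(X)={3,5,6,7}: no change => not a revision
Constraint 2 (V + Z = X) on D(V)={1,2,4,5} D(Z)={1,2,3,4,5} D(X)={3,5,6,7}: no change => not a revision
Constraint 3 (Z + W = X) on D(Z)={1,2,3,4,5} D(W)={1,2,3,4,6,7} D(X)={3,5,6,7}: W {1,2,3,4,6,7}->{1,2,3,4,6} => REVISION
Constraint 4 (X + Z = W) on D(X)={3,5,6,7} D(Z)={1,2,3,4,5} D(W)={1,2,3,4,6}: X {3,5,6,7}->{3,5}; Z {1,2,3,4,5}->{1,3}; W {1,2,3,4,6}->{4,6} => REVISION
Total revisions = 2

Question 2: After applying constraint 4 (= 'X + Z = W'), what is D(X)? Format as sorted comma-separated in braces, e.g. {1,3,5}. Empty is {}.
Answer: {3,5}

Derivation:
Constraint 1 (V < X) on D(V)={1,2,4,5} D(X)={3,5,6,7}: no change
Constraint 2 (V + Z = X) on D(V)={1,2,4,5} D(Z)={1,2,3,4,5} D(X)={3,5,6,7}: no change
Constraint 3 (Z + W = X) on D(Z)={1,2,3,4,5} D(W)={1,2,3,4,6,7} D(X)={3,5,6,7}: W {1,2,3,4,6,7}->{1,2,3,4,6}
Constraint 4 (X + Z = W) on D(X)={3,5,6,7} D(Z)={1,2,3,4,5} D(W)={1,2,3,4,6}: X {3,5,6,7}->{3,5}; Z {1,2,3,4,5}->{1,3}; W {1,2,3,4,6}->{4,6}
So after constraint 4: D(X) = {3,5}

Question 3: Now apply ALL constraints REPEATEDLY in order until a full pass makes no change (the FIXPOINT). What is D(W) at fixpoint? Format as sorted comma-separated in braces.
Answer: {}

Derivation:
pass 0 (initial): D(W)={1,2,3,4,6,7}
pass 1: W {1,2,3,4,6,7}->{4,6}; X {3,5,6,7}->{3,5}; Z {1,2,3,4,5}->{1,3}
pass 2: V {1,2,4,5}->{2,4}; W {4,6}->{}; X {3,5}->{}; Z {1,3}->{}
pass 3: V {2,4}->{}
pass 4: no change
Fixpoint after 4 passes: D(W) = {}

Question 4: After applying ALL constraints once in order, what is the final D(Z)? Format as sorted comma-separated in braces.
Answer: {1,3}

Derivation:
Constraint 1 (V < X) on D(V)={1,2,4,5} D(X)={3,5,6,7}: no change
Constraint 2 (V + Z = X) on D(V)={1,2,4,5} D(Z)={1,2,3,4,5} D(X)={3,5,6,7}: no change
Constraint 3 (Z + W = X) on D(Z)={1,2,3,4,5} D(W)={1,2,3,4,6,7} D(X)={3,5,6,7}: W {1,2,3,4,6,7}->{1,2,3,4,6}
Constraint 4 (X + Z = W) on D(X)={3,5,6,7} D(Z)={1,2,3,4,5} D(W)={1,2,3,4,6}: X {3,5,6,7}->{3,5}; Z {1,2,3,4,5}->{1,3}; W {1,2,3,4,6}->{4,6}
So after all 4 constraints: D(Z) = {1,3}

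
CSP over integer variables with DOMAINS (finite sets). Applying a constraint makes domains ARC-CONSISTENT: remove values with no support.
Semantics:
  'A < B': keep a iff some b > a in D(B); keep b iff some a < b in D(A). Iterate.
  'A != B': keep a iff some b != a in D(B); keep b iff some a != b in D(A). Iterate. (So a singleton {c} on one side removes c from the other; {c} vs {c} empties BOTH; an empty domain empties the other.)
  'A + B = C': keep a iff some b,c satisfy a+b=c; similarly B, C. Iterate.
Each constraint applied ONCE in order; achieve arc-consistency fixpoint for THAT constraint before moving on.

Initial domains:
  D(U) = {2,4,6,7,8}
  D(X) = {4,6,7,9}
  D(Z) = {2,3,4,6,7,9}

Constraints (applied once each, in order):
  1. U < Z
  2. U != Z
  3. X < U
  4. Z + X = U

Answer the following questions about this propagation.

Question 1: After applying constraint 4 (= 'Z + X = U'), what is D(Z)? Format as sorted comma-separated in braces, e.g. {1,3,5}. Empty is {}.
Answer: {3,4}

Derivation:
Constraint 1 (U < Z) on D(U)={2,4,6,7,8} D(Z)={2,3,4,6,7,9}: Z {2,3,4,6,7,9}->{3,4,6,7,9}
Constraint 2 (U != Z) on D(U)={2,4,6,7,8} D(Z)={3,4,6,7,9}: no change
Constraint 3 (X < U) on D(X)={4,6,7,9} D(U)={2,4,6,7,8}: X {4,6,7,9}->{4,6,7}; U {2,4,6,7,8}->{6,7,8}
Constraint 4 (Z + X = U) on D(Z)={3,4,6,7,9} D(X)={4,6,7} D(U)={6,7,8}: Z {3,4,6,7,9}->{3,4}; X {4,6,7}->{4}; U {6,7,8}->{7,8}
So after constraint 4: D(Z) = {3,4}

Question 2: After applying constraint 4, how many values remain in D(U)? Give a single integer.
Constraint 1 (U < Z) on D(U)={2,4,6,7,8} D(Z)={2,3,4,6,7,9}: Z {2,3,4,6,7,9}->{3,4,6,7,9}
Constraint 2 (U != Z) on D(U)={2,4,6,7,8} D(Z)={3,4,6,7,9}: no change
Constraint 3 (X < U) on D(X)={4,6,7,9} D(U)={2,4,6,7,8}: X {4,6,7,9}->{4,6,7}; U {2,4,6,7,8}->{6,7,8}
Constraint 4 (Z + X = U) on D(Z)={3,4,6,7,9} D(X)={4,6,7} D(U)={6,7,8}: Z {3,4,6,7,9}->{3,4}; X {4,6,7}->{4}; U {6,7,8}->{7,8}
So after constraint 4: D(U)={7,8}, size = 2

Answer: 2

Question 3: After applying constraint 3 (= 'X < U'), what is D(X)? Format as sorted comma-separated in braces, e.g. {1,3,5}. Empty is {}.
Answer: {4,6,7}

Derivation:
Constraint 1 (U < Z) on D(U)={2,4,6,7,8} D(Z)={2,3,4,6,7,9}: Z {2,3,4,6,7,9}->{3,4,6,7,9}
Constraint 2 (U != Z) on D(U)={2,4,6,7,8} D(Z)={3,4,6,7,9}: no change
Constraint 3 (X < U) on D(X)={4,6,7,9} D(U)={2,4,6,7,8}: X {4,6,7,9}->{4,6,7}; U {2,4,6,7,8}->{6,7,8}
So after constraint 3: D(X) = {4,6,7}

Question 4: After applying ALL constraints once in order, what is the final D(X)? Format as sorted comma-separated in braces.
Constraint 1 (U < Z) on D(U)={2,4,6,7,8} D(Z)={2,3,4,6,7,9}: Z {2,3,4,6,7,9}->{3,4,6,7,9}
Constraint 2 (U != Z) on D(U)={2,4,6,7,8} D(Z)={3,4,6,7,9}: no change
Constraint 3 (X < U) on D(X)={4,6,7,9} D(U)={2,4,6,7,8}: X {4,6,7,9}->{4,6,7}; U {2,4,6,7,8}->{6,7,8}
Constraint 4 (Z + X = U) on D(Z)={3,4,6,7,9} D(X)={4,6,7} D(U)={6,7,8}: Z {3,4,6,7,9}->{3,4}; X {4,6,7}->{4}; U {6,7,8}->{7,8}
So after all 4 constraints: D(X) = {4}

Answer: {4}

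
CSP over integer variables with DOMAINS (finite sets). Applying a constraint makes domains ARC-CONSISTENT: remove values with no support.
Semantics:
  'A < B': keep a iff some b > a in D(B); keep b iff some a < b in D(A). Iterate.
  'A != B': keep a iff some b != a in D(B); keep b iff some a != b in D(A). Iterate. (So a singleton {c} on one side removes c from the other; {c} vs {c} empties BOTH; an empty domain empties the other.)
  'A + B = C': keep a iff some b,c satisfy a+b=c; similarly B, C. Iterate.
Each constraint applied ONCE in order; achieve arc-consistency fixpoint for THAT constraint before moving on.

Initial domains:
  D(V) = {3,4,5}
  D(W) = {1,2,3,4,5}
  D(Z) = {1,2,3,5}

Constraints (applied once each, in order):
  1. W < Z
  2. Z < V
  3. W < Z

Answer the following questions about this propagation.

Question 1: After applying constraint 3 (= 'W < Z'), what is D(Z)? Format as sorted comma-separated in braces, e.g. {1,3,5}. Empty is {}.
Answer: {2,3}

Derivation:
Constraint 1 (W < Z) on D(W)={1,2,3,4,5} D(Z)={1,2,3,5}: W {1,2,3,4,5}->{1,2,3,4}; Z {1,2,3,5}->{2,3,5}
Constraint 2 (Z < V) on D(Z)={2,3,5} D(V)={3,4,5}: Z {2,3,5}->{2,3}
Constraint 3 (W < Z) on D(W)={1,2,3,4} D(Z)={2,3}: W {1,2,3,4}->{1,2}
So after constraint 3: D(Z) = {2,3}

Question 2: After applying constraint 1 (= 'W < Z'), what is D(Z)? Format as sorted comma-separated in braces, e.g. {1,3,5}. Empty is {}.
Constraint 1 (W < Z) on D(W)={1,2,3,4,5} D(Z)={1,2,3,5}: W {1,2,3,4,5}->{1,2,3,4}; Z {1,2,3,5}->{2,3,5}
So after constraint 1: D(Z) = {2,3,5}

Answer: {2,3,5}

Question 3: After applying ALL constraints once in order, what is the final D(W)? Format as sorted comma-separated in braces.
Constraint 1 (W < Z) on D(W)={1,2,3,4,5} D(Z)={1,2,3,5}: W {1,2,3,4,5}->{1,2,3,4}; Z {1,2,3,5}->{2,3,5}
Constraint 2 (Z < V) on D(Z)={2,3,5} D(V)={3,4,5}: Z {2,3,5}->{2,3}
Constraint 3 (W < Z) on D(W)={1,2,3,4} D(Z)={2,3}: W {1,2,3,4}->{1,2}
So after all 3 constraints: D(W) = {1,2}

Answer: {1,2}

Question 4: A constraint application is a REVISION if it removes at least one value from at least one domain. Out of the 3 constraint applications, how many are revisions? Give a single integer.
Answer: 3

Derivation:
Constraint 1 (W < Z) on D(W)={1,2,3,4,5} D(Z)={1,2,3,5}: W {1,2,3,4,5}->{1,2,3,4}; Z {1,2,3,5}->{2,3,5} => REVISION
Constraint 2 (Z < V) on D(Z)={2,3,5} D(V)={3,4,5}: Z {2,3,5}->{2,3} => REVISION
Constraint 3 (W < Z) on D(W)={1,2,3,4} D(Z)={2,3}: W {1,2,3,4}->{1,2} => REVISION
Total revisions = 3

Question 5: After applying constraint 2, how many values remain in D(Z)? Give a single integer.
Answer: 2

Derivation:
Constraint 1 (W < Z) on D(W)={1,2,3,4,5} D(Z)={1,2,3,5}: W {1,2,3,4,5}->{1,2,3,4}; Z {1,2,3,5}->{2,3,5}
Constraint 2 (Z < V) on D(Z)={2,3,5} D(V)={3,4,5}: Z {2,3,5}->{2,3}
So after constraint 2: D(Z)={2,3}, size = 2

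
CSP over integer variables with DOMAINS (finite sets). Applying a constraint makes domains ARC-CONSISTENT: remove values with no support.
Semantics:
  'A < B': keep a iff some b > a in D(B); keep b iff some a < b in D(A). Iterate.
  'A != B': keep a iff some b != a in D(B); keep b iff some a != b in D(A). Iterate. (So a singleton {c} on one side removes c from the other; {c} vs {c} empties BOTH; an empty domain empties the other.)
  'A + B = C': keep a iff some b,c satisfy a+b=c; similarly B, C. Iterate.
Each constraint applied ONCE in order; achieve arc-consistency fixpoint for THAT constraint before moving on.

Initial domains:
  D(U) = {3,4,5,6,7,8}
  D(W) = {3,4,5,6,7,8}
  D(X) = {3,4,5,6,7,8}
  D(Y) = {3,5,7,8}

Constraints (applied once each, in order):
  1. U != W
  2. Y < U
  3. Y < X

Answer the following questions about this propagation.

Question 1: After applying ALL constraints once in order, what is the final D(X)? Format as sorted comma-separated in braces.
Answer: {4,5,6,7,8}

Derivation:
Constraint 1 (U != W) on D(U)={3,4,5,6,7,8} D(W)={3,4,5,6,7,8}: no change
Constraint 2 (Y < U) on D(Y)={3,5,7,8} D(U)={3,4,5,6,7,8}: Y {3,5,7,8}->{3,5,7}; U {3,4,5,6,7,8}->{4,5,6,7,8}
Constraint 3 (Y < X) on D(Y)={3,5,7} D(X)={3,4,5,6,7,8}: X {3,4,5,6,7,8}->{4,5,6,7,8}
So after all 3 constraints: D(X) = {4,5,6,7,8}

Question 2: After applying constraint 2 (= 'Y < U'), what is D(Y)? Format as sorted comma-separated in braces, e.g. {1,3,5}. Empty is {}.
Answer: {3,5,7}

Derivation:
Constraint 1 (U != W) on D(U)={3,4,5,6,7,8} D(W)={3,4,5,6,7,8}: no change
Constraint 2 (Y < U) on D(Y)={3,5,7,8} D(U)={3,4,5,6,7,8}: Y {3,5,7,8}->{3,5,7}; U {3,4,5,6,7,8}->{4,5,6,7,8}
So after constraint 2: D(Y) = {3,5,7}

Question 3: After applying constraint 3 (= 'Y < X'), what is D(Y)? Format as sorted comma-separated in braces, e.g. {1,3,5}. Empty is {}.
Constraint 1 (U != W) on D(U)={3,4,5,6,7,8} D(W)={3,4,5,6,7,8}: no change
Constraint 2 (Y < U) on D(Y)={3,5,7,8} D(U)={3,4,5,6,7,8}: Y {3,5,7,8}->{3,5,7}; U {3,4,5,6,7,8}->{4,5,6,7,8}
Constraint 3 (Y < X) on D(Y)={3,5,7} D(X)={3,4,5,6,7,8}: X {3,4,5,6,7,8}->{4,5,6,7,8}
So after constraint 3: D(Y) = {3,5,7}

Answer: {3,5,7}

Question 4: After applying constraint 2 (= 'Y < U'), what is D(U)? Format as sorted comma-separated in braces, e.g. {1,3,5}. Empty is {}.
Constraint 1 (U != W) on D(U)={3,4,5,6,7,8} D(W)={3,4,5,6,7,8}: no change
Constraint 2 (Y < U) on D(Y)={3,5,7,8} D(U)={3,4,5,6,7,8}: Y {3,5,7,8}->{3,5,7}; U {3,4,5,6,7,8}->{4,5,6,7,8}
So after constraint 2: D(U) = {4,5,6,7,8}

Answer: {4,5,6,7,8}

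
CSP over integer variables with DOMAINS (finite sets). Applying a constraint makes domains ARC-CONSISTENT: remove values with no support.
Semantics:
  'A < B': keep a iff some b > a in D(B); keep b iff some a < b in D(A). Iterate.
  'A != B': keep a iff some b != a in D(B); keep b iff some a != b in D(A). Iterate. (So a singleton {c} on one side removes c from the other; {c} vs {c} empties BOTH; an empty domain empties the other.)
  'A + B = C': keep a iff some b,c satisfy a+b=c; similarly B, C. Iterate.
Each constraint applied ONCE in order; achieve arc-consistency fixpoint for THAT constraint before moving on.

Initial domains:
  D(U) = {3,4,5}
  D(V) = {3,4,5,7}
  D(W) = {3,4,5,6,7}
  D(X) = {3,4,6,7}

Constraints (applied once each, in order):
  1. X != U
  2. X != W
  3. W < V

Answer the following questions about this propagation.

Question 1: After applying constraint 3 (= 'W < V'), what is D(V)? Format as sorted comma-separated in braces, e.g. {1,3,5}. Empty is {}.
Constraint 1 (X != U) on D(X)={3,4,6,7} D(U)={3,4,5}: no change
Constraint 2 (X != W) on D(X)={3,4,6,7} D(W)={3,4,5,6,7}: no change
Constraint 3 (W < V) on D(W)={3,4,5,6,7} D(V)={3,4,5,7}: W {3,4,5,6,7}->{3,4,5,6}; V {3,4,5,7}->{4,5,7}
So after constraint 3: D(V) = {4,5,7}

Answer: {4,5,7}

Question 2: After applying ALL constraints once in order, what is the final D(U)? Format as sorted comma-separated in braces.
Constraint 1 (X != U) on D(X)={3,4,6,7} D(U)={3,4,5}: no change
Constraint 2 (X != W) on D(X)={3,4,6,7} D(W)={3,4,5,6,7}: no change
Constraint 3 (W < V) on D(W)={3,4,5,6,7} D(V)={3,4,5,7}: W {3,4,5,6,7}->{3,4,5,6}; V {3,4,5,7}->{4,5,7}
So after all 3 constraints: D(U) = {3,4,5}

Answer: {3,4,5}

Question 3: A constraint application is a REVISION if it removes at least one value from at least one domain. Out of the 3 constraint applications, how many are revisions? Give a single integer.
Constraint 1 (X != U) on D(X)={3,4,6,7} D(U)={3,4,5}: no change => not a revision
Constraint 2 (X != W) on D(X)={3,4,6,7} D(W)={3,4,5,6,7}: no change => not a revision
Constraint 3 (W < V) on D(W)={3,4,5,6,7} D(V)={3,4,5,7}: W {3,4,5,6,7}->{3,4,5,6}; V {3,4,5,7}->{4,5,7} => REVISION
Total revisions = 1

Answer: 1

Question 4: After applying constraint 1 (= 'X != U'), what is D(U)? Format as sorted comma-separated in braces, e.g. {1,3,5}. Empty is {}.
Answer: {3,4,5}

Derivation:
Constraint 1 (X != U) on D(X)={3,4,6,7} D(U)={3,4,5}: no change
So after constraint 1: D(U) = {3,4,5}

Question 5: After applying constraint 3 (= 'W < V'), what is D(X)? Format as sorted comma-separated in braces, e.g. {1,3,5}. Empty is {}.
Answer: {3,4,6,7}

Derivation:
Constraint 1 (X != U) on D(X)={3,4,6,7} D(U)={3,4,5}: no change
Constraint 2 (X != W) on D(X)={3,4,6,7} D(W)={3,4,5,6,7}: no change
Constraint 3 (W < V) on D(W)={3,4,5,6,7} D(V)={3,4,5,7}: W {3,4,5,6,7}->{3,4,5,6}; V {3,4,5,7}->{4,5,7}
So after constraint 3: D(X) = {3,4,6,7}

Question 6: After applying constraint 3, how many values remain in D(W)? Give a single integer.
Answer: 4

Derivation:
Constraint 1 (X != U) on D(X)={3,4,6,7} D(U)={3,4,5}: no change
Constraint 2 (X != W) on D(X)={3,4,6,7} D(W)={3,4,5,6,7}: no change
Constraint 3 (W < V) on D(W)={3,4,5,6,7} D(V)={3,4,5,7}: W {3,4,5,6,7}->{3,4,5,6}; V {3,4,5,7}->{4,5,7}
So after constraint 3: D(W)={3,4,5,6}, size = 4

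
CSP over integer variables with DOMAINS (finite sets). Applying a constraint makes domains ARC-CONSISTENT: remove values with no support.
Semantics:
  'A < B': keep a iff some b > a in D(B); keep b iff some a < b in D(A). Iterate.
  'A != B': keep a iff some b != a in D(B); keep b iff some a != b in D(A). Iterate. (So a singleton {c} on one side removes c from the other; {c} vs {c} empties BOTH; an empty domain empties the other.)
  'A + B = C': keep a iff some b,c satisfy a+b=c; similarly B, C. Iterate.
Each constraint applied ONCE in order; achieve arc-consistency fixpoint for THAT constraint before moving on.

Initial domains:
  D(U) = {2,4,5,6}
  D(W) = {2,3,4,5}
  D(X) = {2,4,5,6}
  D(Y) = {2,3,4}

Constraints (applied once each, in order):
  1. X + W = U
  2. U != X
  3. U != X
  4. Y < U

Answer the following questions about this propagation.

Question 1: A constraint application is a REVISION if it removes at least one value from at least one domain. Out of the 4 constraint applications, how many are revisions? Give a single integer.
Answer: 1

Derivation:
Constraint 1 (X + W = U) on D(X)={2,4,5,6} D(W)={2,3,4,5} D(U)={2,4,5,6}: X {2,4,5,6}->{2,4}; W {2,3,4,5}->{2,3,4}; U {2,4,5,6}->{4,5,6} => REVISION
Constraint 2 (U != X) on D(U)={4,5,6} D(X)={2,4}: no change => not a revision
Constraint 3 (U != X) on D(U)={4,5,6} D(X)={2,4}: no change => not a revision
Constraint 4 (Y < U) on D(Y)={2,3,4} D(U)={4,5,6}: no change => not a revision
Total revisions = 1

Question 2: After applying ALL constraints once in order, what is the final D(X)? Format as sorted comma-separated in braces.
Answer: {2,4}

Derivation:
Constraint 1 (X + W = U) on D(X)={2,4,5,6} D(W)={2,3,4,5} D(U)={2,4,5,6}: X {2,4,5,6}->{2,4}; W {2,3,4,5}->{2,3,4}; U {2,4,5,6}->{4,5,6}
Constraint 2 (U != X) on D(U)={4,5,6} D(X)={2,4}: no change
Constraint 3 (U != X) on D(U)={4,5,6} D(X)={2,4}: no change
Constraint 4 (Y < U) on D(Y)={2,3,4} D(U)={4,5,6}: no change
So after all 4 constraints: D(X) = {2,4}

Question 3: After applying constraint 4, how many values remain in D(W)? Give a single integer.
Constraint 1 (X + W = U) on D(X)={2,4,5,6} D(W)={2,3,4,5} D(U)={2,4,5,6}: X {2,4,5,6}->{2,4}; W {2,3,4,5}->{2,3,4}; U {2,4,5,6}->{4,5,6}
Constraint 2 (U != X) on D(U)={4,5,6} D(X)={2,4}: no change
Constraint 3 (U != X) on D(U)={4,5,6} D(X)={2,4}: no change
Constraint 4 (Y < U) on D(Y)={2,3,4} D(U)={4,5,6}: no change
So after constraint 4: D(W)={2,3,4}, size = 3

Answer: 3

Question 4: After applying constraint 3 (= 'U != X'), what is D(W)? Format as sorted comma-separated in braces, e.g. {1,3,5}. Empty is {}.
Constraint 1 (X + W = U) on D(X)={2,4,5,6} D(W)={2,3,4,5} D(U)={2,4,5,6}: X {2,4,5,6}->{2,4}; W {2,3,4,5}->{2,3,4}; U {2,4,5,6}->{4,5,6}
Constraint 2 (U != X) on D(U)={4,5,6} D(X)={2,4}: no change
Constraint 3 (U != X) on D(U)={4,5,6} D(X)={2,4}: no change
So after constraint 3: D(W) = {2,3,4}

Answer: {2,3,4}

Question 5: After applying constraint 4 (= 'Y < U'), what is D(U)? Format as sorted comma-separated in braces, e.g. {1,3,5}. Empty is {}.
Answer: {4,5,6}

Derivation:
Constraint 1 (X + W = U) on D(X)={2,4,5,6} D(W)={2,3,4,5} D(U)={2,4,5,6}: X {2,4,5,6}->{2,4}; W {2,3,4,5}->{2,3,4}; U {2,4,5,6}->{4,5,6}
Constraint 2 (U != X) on D(U)={4,5,6} D(X)={2,4}: no change
Constraint 3 (U != X) on D(U)={4,5,6} D(X)={2,4}: no change
Constraint 4 (Y < U) on D(Y)={2,3,4} D(U)={4,5,6}: no change
So after constraint 4: D(U) = {4,5,6}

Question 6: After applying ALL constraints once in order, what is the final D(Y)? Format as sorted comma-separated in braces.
Constraint 1 (X + W = U) on D(X)={2,4,5,6} D(W)={2,3,4,5} D(U)={2,4,5,6}: X {2,4,5,6}->{2,4}; W {2,3,4,5}->{2,3,4}; U {2,4,5,6}->{4,5,6}
Constraint 2 (U != X) on D(U)={4,5,6} D(X)={2,4}: no change
Constraint 3 (U != X) on D(U)={4,5,6} D(X)={2,4}: no change
Constraint 4 (Y < U) on D(Y)={2,3,4} D(U)={4,5,6}: no change
So after all 4 constraints: D(Y) = {2,3,4}

Answer: {2,3,4}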